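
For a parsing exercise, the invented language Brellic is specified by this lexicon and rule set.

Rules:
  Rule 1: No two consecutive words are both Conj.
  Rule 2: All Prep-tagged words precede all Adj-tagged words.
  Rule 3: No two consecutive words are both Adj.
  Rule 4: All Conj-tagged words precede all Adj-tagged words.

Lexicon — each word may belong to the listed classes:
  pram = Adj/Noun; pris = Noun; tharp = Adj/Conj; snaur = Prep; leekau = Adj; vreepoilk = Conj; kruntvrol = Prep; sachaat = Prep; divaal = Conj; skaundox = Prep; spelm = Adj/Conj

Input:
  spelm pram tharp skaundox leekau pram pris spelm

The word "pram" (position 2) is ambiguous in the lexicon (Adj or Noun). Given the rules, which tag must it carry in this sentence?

Candidates per position — 1:spelm {Adj,Conj}; 2:pram {Adj,Noun}; 3:tharp {Adj,Conj}; 4:skaundox {Prep}; 5:leekau {Adj}; 6:pram {Adj,Noun}; 7:pris {Noun}; 8:spelm {Adj,Conj}.
At position 1, choosing Adj makes rule 2 impossible to satisfy; hence Conj.
At position 2, choosing Adj makes rule 2 impossible to satisfy; hence Noun.
At position 3, choosing Adj makes rule 2 impossible to satisfy; hence Conj.
At position 6, choosing Adj makes rule 3 impossible to satisfy; hence Noun.
At position 8, choosing Conj makes rule 4 impossible to satisfy; hence Adj.
So the tagging must be: Conj Noun Conj Prep Adj Noun Noun Adj.
Checking: rule 1 ✓; rule 2 ✓; rule 3 ✓; rule 4 ✓.

Noun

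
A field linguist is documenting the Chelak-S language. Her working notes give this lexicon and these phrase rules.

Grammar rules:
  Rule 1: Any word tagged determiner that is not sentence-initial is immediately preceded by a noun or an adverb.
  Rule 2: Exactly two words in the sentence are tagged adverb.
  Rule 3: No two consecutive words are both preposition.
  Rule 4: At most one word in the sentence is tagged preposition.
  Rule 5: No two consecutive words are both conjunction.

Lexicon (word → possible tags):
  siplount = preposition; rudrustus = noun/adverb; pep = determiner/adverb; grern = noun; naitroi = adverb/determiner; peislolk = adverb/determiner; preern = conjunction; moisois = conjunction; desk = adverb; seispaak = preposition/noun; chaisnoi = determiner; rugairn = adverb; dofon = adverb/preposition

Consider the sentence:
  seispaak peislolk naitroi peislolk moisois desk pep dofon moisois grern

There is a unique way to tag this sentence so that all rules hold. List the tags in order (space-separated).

Candidates per position — 1:seispaak {preposition,noun}; 2:peislolk {adverb,determiner}; 3:naitroi {adverb,determiner}; 4:peislolk {adverb,determiner}; 5:moisois {conjunction}; 6:desk {adverb}; 7:pep {determiner,adverb}; 8:dofon {adverb,preposition}; 9:moisois {conjunction}; 10:grern {noun}.
The remaining ambiguous positions (1, 2, 3, 4, 7, 8) are resolved jointly — only one combination satisfies every rule.
That leaves exactly one tagging: noun determiner adverb determiner conjunction adverb determiner preposition conjunction noun.
Checking: rule 1 ok; rule 2 ok; rule 3 ok; rule 4 ok; rule 5 ok.

noun determiner adverb determiner conjunction adverb determiner preposition conjunction noun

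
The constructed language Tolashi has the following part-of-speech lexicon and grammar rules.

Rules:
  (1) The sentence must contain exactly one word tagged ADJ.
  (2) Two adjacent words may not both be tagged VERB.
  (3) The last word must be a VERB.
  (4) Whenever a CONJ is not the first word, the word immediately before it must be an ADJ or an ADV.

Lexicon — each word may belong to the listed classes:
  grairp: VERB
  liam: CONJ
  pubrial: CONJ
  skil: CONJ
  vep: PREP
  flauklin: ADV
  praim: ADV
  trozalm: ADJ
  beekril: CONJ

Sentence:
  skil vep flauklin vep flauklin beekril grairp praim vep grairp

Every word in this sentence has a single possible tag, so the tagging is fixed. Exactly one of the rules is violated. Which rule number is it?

1

Fixed tagging: CONJ PREP ADV PREP ADV CONJ VERB ADV PREP VERB.
Applying the rules: R1 ✗, R2 ✓, R3 ✓, R4 ✓.
Only rule 1 fails.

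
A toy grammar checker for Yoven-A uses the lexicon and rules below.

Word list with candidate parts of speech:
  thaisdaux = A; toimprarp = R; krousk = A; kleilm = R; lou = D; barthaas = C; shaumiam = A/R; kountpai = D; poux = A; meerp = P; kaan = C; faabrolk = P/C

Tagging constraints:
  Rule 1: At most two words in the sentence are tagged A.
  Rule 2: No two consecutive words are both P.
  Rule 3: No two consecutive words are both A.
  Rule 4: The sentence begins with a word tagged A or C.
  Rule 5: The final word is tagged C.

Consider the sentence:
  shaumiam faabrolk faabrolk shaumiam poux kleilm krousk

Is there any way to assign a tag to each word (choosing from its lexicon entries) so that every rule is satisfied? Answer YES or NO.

NO

Candidates per position — 1:shaumiam {A,R}; 2:faabrolk {P,C}; 3:faabrolk {P,C}; 4:shaumiam {A,R}; 5:poux {A}; 6:kleilm {R}; 7:krousk {A}.
Rule 5 cannot be satisfied by any choice of tags from the lexicon.
So there is no consistent tagging.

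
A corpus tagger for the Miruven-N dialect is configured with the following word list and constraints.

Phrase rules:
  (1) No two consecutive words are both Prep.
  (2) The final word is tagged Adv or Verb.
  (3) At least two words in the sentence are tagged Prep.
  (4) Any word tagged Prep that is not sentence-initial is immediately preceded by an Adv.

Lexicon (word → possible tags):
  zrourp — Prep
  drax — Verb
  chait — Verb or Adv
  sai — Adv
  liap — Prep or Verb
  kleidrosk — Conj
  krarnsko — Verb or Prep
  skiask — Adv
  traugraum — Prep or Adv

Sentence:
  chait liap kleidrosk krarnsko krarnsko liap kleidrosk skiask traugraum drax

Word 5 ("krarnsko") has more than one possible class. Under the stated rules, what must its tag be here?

Verb

Candidates per position — 1:chait {Verb,Adv}; 2:liap {Prep,Verb}; 3:kleidrosk {Conj}; 4:krarnsko {Verb,Prep}; 5:krarnsko {Verb,Prep}; 6:liap {Prep,Verb}; 7:kleidrosk {Conj}; 8:skiask {Adv}; 9:traugraum {Prep,Adv}; 10:drax {Verb}.
If word 4 were Prep, no tagging could satisfy rule 4; so word 4 is Verb.
If word 5 were Prep, no tagging could satisfy rule 4; so word 5 is Verb.
If word 6 were Prep, no tagging could satisfy rule 4; so word 6 is Verb.
If word 9 were Adv, no tagging could satisfy rule 3; so word 9 is Prep.
If word 2 were Verb, no tagging could satisfy rule 3; so word 2 is Prep.
If word 1 were Verb, no tagging could satisfy rule 4; so word 1 is Adv.
The unique satisfying tagging is: Adv Prep Conj Verb Verb Verb Conj Adv Prep Verb.
Check: rule 1 ok; rule 2 ok; rule 3 ok; rule 4 ok.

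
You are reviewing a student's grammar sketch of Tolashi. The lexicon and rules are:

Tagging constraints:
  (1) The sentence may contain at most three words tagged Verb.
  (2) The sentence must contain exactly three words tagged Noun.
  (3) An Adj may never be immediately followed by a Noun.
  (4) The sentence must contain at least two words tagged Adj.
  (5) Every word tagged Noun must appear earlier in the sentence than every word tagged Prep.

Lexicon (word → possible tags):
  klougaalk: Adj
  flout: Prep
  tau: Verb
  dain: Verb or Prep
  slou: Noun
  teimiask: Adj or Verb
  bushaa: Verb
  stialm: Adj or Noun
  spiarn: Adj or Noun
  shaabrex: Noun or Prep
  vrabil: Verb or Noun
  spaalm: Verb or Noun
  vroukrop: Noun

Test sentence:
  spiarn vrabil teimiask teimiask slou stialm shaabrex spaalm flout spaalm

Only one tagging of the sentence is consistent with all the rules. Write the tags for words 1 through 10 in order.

Noun Noun Adj Verb Noun Adj Prep Verb Prep Verb

Candidates per position — 1:spiarn {Adj,Noun}; 2:vrabil {Verb,Noun}; 3:teimiask {Adj,Verb}; 4:teimiask {Adj,Verb}; 5:slou {Noun}; 6:stialm {Adj,Noun}; 7:shaabrex {Noun,Prep}; 8:spaalm {Verb,Noun}; 9:flout {Prep}; 10:spaalm {Verb,Noun}.
Position 4: tagging it Adj would leave rule 3 unsatisfiable, so it must be Verb.
Position 10: tagging it Noun would leave rule 5 unsatisfiable, so it must be Verb.
The remaining ambiguous positions (1, 2, 3, 6, 7, 8) are resolved jointly — only one combination satisfies every rule.
The unique satisfying tagging is: Noun Noun Adj Verb Noun Adj Prep Verb Prep Verb.
Verifying each rule — rule 1 holds; rule 2 holds; rule 3 holds; rule 4 holds; rule 5 holds.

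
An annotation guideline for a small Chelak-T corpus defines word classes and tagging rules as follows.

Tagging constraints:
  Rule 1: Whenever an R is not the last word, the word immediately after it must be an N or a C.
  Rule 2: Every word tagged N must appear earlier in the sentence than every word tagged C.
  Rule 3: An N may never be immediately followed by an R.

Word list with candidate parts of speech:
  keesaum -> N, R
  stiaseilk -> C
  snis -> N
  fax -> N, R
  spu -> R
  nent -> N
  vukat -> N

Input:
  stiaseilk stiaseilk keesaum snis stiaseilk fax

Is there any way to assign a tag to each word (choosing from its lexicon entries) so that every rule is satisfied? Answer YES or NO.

NO

Candidates per position — 1:stiaseilk {C}; 2:stiaseilk {C}; 3:keesaum {N,R}; 4:snis {N}; 5:stiaseilk {C}; 6:fax {N,R}.
Rule 2 cannot be satisfied by any choice of tags from the lexicon.
So there is no consistent tagging.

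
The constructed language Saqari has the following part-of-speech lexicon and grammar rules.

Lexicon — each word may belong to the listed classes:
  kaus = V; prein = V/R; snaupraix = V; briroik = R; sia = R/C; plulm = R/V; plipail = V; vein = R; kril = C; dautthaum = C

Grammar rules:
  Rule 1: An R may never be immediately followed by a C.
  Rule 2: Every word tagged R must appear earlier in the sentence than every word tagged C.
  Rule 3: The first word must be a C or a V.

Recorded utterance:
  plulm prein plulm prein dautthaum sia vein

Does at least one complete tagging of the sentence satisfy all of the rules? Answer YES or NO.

NO

Candidates per position — 1:plulm {R,V}; 2:prein {V,R}; 3:plulm {R,V}; 4:prein {V,R}; 5:dautthaum {C}; 6:sia {R,C}; 7:vein {R}.
Rule 2 cannot be satisfied by any choice of tags from the lexicon.
So there is no consistent tagging.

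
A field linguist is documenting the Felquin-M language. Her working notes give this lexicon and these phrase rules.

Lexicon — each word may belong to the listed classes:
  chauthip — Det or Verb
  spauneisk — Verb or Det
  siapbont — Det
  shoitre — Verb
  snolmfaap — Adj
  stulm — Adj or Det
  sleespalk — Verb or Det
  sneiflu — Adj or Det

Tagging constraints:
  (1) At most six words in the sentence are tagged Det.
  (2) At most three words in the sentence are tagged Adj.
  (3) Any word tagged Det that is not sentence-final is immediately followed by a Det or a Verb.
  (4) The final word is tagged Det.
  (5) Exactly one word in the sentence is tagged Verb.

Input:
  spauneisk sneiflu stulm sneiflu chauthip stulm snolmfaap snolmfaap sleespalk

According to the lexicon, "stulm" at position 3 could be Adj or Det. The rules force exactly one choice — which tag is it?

Candidates per position — 1:spauneisk {Verb,Det}; 2:sneiflu {Adj,Det}; 3:stulm {Adj,Det}; 4:sneiflu {Adj,Det}; 5:chauthip {Det,Verb}; 6:stulm {Adj,Det}; 7:snolmfaap {Adj}; 8:snolmfaap {Adj}; 9:sleespalk {Verb,Det}.
At position 5, choosing Det makes rule 3 impossible to satisfy; hence Verb.
At position 6, choosing Det makes rule 3 impossible to satisfy; hence Adj.
At position 9, choosing Verb makes rule 4 impossible to satisfy; hence Det.
At position 1, choosing Verb makes rule 5 impossible to satisfy; hence Det.
At position 2, choosing Adj makes rule 2 impossible to satisfy; hence Det.
At position 3, choosing Adj makes rule 2 impossible to satisfy; hence Det.
At position 4, choosing Adj makes rule 2 impossible to satisfy; hence Det.
That leaves exactly one tagging: Det Det Det Det Verb Adj Adj Adj Det.
Rule-by-rule: rule 1 ✓; rule 2 ✓; rule 3 ✓; rule 4 ✓; rule 5 ✓.

Det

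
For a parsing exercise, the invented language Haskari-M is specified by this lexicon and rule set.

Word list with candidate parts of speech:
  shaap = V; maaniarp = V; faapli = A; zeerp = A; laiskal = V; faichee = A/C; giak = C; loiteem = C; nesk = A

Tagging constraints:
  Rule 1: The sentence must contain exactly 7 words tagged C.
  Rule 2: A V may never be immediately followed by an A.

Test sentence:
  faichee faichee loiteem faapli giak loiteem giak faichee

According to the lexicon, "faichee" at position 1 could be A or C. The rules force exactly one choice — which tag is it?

Candidates per position — 1:faichee {A,C}; 2:faichee {A,C}; 3:loiteem {C}; 4:faapli {A}; 5:giak {C}; 6:loiteem {C}; 7:giak {C}; 8:faichee {A,C}.
Position 1: A is ruled out by rule 1; that leaves C.
Position 2: A is ruled out by rule 1; that leaves C.
Position 8: A is ruled out by rule 1; that leaves C.
That leaves exactly one tagging: C C C A C C C C.
Rule-by-rule: rule 1 satisfied; rule 2 satisfied.

C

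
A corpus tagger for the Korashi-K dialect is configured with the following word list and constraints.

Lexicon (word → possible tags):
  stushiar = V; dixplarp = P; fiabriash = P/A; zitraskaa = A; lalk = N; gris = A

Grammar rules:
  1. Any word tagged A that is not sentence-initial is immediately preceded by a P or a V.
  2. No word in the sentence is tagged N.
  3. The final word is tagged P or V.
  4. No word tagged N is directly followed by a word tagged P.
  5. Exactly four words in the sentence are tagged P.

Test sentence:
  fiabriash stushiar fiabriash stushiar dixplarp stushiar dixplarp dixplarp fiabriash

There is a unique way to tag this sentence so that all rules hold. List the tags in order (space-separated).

Candidates per position — 1:fiabriash {P,A}; 2:stushiar {V}; 3:fiabriash {P,A}; 4:stushiar {V}; 5:dixplarp {P}; 6:stushiar {V}; 7:dixplarp {P}; 8:dixplarp {P}; 9:fiabriash {P,A}.
If word 9 were A, no tagging could satisfy rule 3; so word 9 is P.
If word 1 were P, no tagging could satisfy rule 5; so word 1 is A.
If word 3 were P, no tagging could satisfy rule 5; so word 3 is A.
The unique satisfying tagging is: A V A V P V P P P.
Check: rule 1 ok; rule 2 ok; rule 3 ok; rule 4 ok; rule 5 ok.

A V A V P V P P P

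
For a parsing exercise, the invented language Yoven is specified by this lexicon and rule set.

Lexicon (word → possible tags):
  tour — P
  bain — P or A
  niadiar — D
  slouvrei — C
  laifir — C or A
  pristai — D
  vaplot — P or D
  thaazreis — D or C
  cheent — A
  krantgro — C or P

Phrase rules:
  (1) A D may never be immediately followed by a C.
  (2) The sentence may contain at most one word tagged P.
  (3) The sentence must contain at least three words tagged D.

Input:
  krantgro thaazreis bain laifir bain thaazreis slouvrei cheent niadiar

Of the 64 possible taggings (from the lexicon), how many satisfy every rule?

0

Candidates per position — 1:krantgro {C,P}; 2:thaazreis {D,C}; 3:bain {P,A}; 4:laifir {C,A}; 5:bain {P,A}; 6:thaazreis {D,C}; 7:slouvrei {C}; 8:cheent {A}; 9:niadiar {D}.
There are 64 candidate sequences in total.
Every candidate sequence violates at least one rule; no consistent tagging exists.
Count = 0.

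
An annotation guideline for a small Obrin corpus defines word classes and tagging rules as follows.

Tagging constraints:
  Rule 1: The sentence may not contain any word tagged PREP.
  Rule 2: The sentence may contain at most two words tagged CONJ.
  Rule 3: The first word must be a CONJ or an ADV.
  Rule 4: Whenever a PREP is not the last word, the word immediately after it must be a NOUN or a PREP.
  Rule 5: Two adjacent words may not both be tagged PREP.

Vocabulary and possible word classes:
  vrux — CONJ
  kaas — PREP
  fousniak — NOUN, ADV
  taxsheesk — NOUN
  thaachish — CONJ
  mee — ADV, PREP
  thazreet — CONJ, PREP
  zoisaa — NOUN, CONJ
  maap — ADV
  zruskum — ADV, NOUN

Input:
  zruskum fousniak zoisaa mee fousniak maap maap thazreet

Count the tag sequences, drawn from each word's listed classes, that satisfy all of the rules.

Candidates per position — 1:zruskum {ADV,NOUN}; 2:fousniak {NOUN,ADV}; 3:zoisaa {NOUN,CONJ}; 4:mee {ADV,PREP}; 5:fousniak {NOUN,ADV}; 6:maap {ADV}; 7:maap {ADV}; 8:thazreet {CONJ,PREP}.
There are 64 candidate sequences in total.
Checking each against the rules leaves 8 sequences.
Count = 8.

8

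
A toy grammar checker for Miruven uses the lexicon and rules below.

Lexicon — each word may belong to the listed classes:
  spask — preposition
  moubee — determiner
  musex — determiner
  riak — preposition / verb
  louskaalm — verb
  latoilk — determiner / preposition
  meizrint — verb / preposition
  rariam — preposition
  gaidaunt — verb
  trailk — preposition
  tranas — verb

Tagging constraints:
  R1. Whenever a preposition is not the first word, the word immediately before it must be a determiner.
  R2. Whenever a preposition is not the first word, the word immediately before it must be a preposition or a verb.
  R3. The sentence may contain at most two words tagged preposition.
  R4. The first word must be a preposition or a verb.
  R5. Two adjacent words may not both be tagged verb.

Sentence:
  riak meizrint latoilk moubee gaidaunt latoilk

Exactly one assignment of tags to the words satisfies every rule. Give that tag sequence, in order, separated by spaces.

Candidates per position — 1:riak {preposition,verb}; 2:meizrint {verb,preposition}; 3:latoilk {determiner,preposition}; 4:moubee {determiner}; 5:gaidaunt {verb}; 6:latoilk {determiner,preposition}.
Position 2: preposition is ruled out by rule 1; that leaves verb.
Position 3: preposition is ruled out by rule 1; that leaves determiner.
Position 6: preposition is ruled out by rule 1; that leaves determiner.
Position 1: verb is ruled out by rule 5; that leaves preposition.
The unique satisfying tagging is: preposition verb determiner determiner verb determiner.
Verifying each rule — rule 1 ✓; rule 2 ✓; rule 3 ✓; rule 4 ✓; rule 5 ✓.

preposition verb determiner determiner verb determiner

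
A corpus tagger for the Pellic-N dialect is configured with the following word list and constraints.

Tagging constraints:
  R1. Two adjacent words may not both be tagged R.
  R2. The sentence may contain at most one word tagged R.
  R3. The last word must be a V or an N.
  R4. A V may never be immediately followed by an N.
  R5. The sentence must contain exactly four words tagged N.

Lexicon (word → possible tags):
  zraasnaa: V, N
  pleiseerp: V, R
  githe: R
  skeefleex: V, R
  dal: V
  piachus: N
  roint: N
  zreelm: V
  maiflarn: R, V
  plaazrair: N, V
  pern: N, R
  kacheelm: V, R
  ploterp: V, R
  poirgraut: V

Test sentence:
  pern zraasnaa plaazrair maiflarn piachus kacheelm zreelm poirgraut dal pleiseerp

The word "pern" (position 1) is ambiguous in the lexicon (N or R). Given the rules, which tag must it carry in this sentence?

Candidates per position — 1:pern {N,R}; 2:zraasnaa {V,N}; 3:plaazrair {N,V}; 4:maiflarn {R,V}; 5:piachus {N}; 6:kacheelm {V,R}; 7:zreelm {V}; 8:poirgraut {V}; 9:dal {V}; 10:pleiseerp {V,R}.
If word 1 were R, no tagging could satisfy rule 5; so word 1 is N.
If word 2 were V, no tagging could satisfy rule 5; so word 2 is N.
If word 3 were V, no tagging could satisfy rule 5; so word 3 is N.
If word 4 were V, no tagging could satisfy rule 4; so word 4 is R.
If word 6 were R, no tagging could satisfy rule 2; so word 6 is V.
If word 10 were R, no tagging could satisfy rule 2; so word 10 is V.
That leaves exactly one tagging: N N N R N V V V V V.
Checking: rule 1 satisfied; rule 2 satisfied; rule 3 satisfied; rule 4 satisfied; rule 5 satisfied.

N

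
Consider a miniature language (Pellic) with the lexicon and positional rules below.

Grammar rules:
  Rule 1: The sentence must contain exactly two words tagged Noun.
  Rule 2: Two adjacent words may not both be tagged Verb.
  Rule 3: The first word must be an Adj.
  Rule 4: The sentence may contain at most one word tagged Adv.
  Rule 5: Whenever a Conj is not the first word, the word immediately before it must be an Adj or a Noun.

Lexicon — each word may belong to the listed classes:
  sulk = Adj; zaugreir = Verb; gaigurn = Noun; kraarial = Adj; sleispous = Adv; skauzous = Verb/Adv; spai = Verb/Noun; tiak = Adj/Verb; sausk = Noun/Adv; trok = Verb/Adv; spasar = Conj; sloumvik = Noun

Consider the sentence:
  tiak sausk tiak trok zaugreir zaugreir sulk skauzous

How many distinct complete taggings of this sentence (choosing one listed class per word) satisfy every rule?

0

Candidates per position — 1:tiak {Adj,Verb}; 2:sausk {Noun,Adv}; 3:tiak {Adj,Verb}; 4:trok {Verb,Adv}; 5:zaugreir {Verb}; 6:zaugreir {Verb}; 7:sulk {Adj}; 8:skauzous {Verb,Adv}.
There are 32 candidate sequences in total.
Rule 1 cannot be satisfied by any choice of tags from the lexicon.
So there is no consistent tagging.
Count = 0.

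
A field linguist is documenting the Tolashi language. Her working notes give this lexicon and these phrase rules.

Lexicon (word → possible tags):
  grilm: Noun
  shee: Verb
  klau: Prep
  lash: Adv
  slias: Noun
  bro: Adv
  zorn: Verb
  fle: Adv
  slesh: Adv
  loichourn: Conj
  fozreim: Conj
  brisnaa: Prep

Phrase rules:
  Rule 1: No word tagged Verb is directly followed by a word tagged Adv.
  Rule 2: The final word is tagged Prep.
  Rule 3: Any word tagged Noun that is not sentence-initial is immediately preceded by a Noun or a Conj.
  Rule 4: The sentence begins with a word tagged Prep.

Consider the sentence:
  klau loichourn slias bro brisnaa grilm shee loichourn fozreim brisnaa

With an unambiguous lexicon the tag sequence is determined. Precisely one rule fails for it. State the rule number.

Fixed tagging: Prep Conj Noun Adv Prep Noun Verb Conj Conj Prep.
Checking each rule: R1 holds, R2 holds, R3 violated, R4 holds.
Only rule 3 fails.

3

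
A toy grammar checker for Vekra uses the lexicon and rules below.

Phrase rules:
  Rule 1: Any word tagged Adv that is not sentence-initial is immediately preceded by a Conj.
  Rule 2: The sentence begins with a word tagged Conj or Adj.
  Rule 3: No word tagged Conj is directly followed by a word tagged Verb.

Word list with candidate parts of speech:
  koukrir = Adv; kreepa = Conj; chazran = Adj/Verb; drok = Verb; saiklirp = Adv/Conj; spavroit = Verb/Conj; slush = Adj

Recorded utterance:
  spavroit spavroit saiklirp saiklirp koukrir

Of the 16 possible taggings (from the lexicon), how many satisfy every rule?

Candidates per position — 1:spavroit {Verb,Conj}; 2:spavroit {Verb,Conj}; 3:saiklirp {Adv,Conj}; 4:saiklirp {Adv,Conj}; 5:koukrir {Adv}.
There are 16 candidate sequences in total.
The sequences that satisfy every rule: Conj Conj Adv Conj Adv; Conj Conj Conj Conj Adv.
Count = 2.

2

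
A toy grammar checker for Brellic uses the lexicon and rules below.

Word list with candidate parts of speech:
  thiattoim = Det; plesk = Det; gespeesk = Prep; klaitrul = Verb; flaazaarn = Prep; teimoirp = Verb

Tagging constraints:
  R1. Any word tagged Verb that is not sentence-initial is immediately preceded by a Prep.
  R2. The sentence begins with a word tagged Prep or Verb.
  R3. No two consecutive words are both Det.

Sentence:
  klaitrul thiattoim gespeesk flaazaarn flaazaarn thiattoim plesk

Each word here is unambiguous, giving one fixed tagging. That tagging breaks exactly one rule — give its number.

Fixed tagging: Verb Det Prep Prep Prep Det Det.
Rule check: R1 holds, R2 holds, R3 violated.
Only rule 3 fails.

3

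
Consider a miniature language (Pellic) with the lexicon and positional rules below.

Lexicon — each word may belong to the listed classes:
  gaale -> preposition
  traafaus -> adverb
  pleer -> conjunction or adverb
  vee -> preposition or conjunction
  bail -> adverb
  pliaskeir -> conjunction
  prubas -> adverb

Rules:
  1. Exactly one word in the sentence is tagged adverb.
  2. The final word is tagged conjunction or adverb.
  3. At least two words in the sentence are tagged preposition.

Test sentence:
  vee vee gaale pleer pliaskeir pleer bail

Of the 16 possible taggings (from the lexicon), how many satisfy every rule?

3

Candidates per position — 1:vee {preposition,conjunction}; 2:vee {preposition,conjunction}; 3:gaale {preposition}; 4:pleer {conjunction,adverb}; 5:pliaskeir {conjunction}; 6:pleer {conjunction,adverb}; 7:bail {adverb}.
There are 16 candidate sequences in total.
The sequences that satisfy every rule: preposition preposition preposition conjunction conjunction conjunction adverb; preposition conjunction preposition conjunction conjunction conjunction adverb; conjunction preposition preposition conjunction conjunction conjunction adverb.
Count = 3.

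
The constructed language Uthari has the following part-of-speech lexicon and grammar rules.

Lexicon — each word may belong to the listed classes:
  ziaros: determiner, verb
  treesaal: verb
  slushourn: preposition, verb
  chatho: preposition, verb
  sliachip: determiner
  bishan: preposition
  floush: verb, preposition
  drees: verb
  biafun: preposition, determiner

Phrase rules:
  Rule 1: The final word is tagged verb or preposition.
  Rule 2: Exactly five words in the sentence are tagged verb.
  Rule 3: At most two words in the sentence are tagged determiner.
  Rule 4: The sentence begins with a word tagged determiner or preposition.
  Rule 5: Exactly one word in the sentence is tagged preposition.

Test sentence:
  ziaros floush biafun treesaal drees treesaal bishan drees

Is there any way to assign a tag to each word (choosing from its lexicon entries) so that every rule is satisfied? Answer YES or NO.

Candidates per position — 1:ziaros {determiner,verb}; 2:floush {verb,preposition}; 3:biafun {preposition,determiner}; 4:treesaal {verb}; 5:drees {verb}; 6:treesaal {verb}; 7:bishan {preposition}; 8:drees {verb}.
One satisfying assignment: determiner verb determiner verb verb verb preposition verb.
Rule-by-rule: rule 1 ✓; rule 2 ✓; rule 3 ✓; rule 4 ✓; rule 5 ✓.

YES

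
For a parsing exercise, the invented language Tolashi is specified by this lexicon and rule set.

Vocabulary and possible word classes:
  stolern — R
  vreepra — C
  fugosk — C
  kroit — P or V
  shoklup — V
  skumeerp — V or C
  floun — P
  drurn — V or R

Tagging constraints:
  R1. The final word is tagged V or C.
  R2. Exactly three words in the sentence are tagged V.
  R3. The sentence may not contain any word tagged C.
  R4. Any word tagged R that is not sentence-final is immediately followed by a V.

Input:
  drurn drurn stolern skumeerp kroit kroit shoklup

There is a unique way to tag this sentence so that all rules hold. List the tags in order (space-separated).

Candidates per position — 1:drurn {V,R}; 2:drurn {V,R}; 3:stolern {R}; 4:skumeerp {V,C}; 5:kroit {P,V}; 6:kroit {P,V}; 7:shoklup {V}.
At position 2, choosing R makes rule 4 impossible to satisfy; hence V.
At position 4, choosing C makes rule 3 impossible to satisfy; hence V.
At position 5, choosing V makes rule 2 impossible to satisfy; hence P.
At position 6, choosing V makes rule 2 impossible to satisfy; hence P.
At position 1, choosing V makes rule 2 impossible to satisfy; hence R.
The unique satisfying tagging is: R V R V P P V.
Checking: rule 1 ok; rule 2 ok; rule 3 ok; rule 4 ok.

R V R V P P V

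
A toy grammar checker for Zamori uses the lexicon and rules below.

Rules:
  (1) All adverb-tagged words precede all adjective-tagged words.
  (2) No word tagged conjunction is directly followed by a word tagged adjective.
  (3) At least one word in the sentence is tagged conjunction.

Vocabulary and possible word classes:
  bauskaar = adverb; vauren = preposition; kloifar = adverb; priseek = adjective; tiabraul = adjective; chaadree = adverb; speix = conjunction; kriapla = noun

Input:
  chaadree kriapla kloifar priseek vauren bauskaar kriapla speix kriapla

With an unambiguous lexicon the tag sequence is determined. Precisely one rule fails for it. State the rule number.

1

Fixed tagging: adverb noun adverb adjective preposition adverb noun conjunction noun.
Checking each rule: R1 ✗, R2 ✓, R3 ✓.
Only rule 1 fails.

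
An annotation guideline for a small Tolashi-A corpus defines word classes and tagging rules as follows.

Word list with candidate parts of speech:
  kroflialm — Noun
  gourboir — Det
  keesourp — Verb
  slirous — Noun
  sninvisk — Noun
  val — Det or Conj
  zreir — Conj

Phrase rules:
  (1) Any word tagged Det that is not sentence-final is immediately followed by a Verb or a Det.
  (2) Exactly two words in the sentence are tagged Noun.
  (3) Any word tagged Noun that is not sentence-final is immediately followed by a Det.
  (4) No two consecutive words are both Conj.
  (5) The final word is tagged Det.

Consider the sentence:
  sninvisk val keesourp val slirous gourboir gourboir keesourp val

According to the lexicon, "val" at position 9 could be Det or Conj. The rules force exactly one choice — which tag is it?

Candidates per position — 1:sninvisk {Noun}; 2:val {Det,Conj}; 3:keesourp {Verb}; 4:val {Det,Conj}; 5:slirous {Noun}; 6:gourboir {Det}; 7:gourboir {Det}; 8:keesourp {Verb}; 9:val {Det,Conj}.
Word 2 cannot be Conj — rule 3 would then fail for every completion. It is Det.
Word 4 cannot be Det — rule 1 would then fail for every completion. It is Conj.
Word 9 cannot be Conj — rule 5 would then fail for every completion. It is Det.
The unique satisfying tagging is: Noun Det Verb Conj Noun Det Det Verb Det.
Rule-by-rule: rule 1 ok; rule 2 ok; rule 3 ok; rule 4 ok; rule 5 ok.

Det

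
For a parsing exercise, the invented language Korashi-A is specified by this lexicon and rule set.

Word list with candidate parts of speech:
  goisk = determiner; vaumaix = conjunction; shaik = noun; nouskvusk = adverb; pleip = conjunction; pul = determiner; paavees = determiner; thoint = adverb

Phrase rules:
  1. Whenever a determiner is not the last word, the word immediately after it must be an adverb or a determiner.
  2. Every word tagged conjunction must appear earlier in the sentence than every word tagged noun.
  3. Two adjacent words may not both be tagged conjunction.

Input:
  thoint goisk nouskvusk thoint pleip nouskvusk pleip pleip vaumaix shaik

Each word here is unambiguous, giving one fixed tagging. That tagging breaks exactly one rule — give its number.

3

Fixed tagging: adverb determiner adverb adverb conjunction adverb conjunction conjunction conjunction noun.
Rule check: R1 pass, R2 pass, R3 fail.
Only rule 3 fails.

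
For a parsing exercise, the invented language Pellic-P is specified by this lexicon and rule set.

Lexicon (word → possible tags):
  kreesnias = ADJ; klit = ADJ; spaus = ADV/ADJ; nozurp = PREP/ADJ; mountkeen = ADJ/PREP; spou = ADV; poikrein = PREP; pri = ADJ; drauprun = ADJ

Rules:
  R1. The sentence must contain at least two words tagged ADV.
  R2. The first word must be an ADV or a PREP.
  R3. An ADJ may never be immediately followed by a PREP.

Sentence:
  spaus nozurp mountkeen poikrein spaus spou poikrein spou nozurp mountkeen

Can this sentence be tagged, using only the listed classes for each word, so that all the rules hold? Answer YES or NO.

YES

Candidates per position — 1:spaus {ADV,ADJ}; 2:nozurp {PREP,ADJ}; 3:mountkeen {ADJ,PREP}; 4:poikrein {PREP}; 5:spaus {ADV,ADJ}; 6:spou {ADV}; 7:poikrein {PREP}; 8:spou {ADV}; 9:nozurp {PREP,ADJ}; 10:mountkeen {ADJ,PREP}.
One satisfying assignment: ADV PREP PREP PREP ADJ ADV PREP ADV PREP ADJ.
Rule-by-rule: rule 1 satisfied; rule 2 satisfied; rule 3 satisfied.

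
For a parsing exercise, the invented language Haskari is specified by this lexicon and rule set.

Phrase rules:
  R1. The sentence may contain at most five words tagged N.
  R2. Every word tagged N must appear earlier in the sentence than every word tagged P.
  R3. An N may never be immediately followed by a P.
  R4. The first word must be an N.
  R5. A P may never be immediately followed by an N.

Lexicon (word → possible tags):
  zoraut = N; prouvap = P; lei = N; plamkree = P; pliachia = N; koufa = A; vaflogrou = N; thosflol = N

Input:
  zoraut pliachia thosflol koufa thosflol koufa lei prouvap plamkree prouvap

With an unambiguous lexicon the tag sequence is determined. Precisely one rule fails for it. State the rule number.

3

Fixed tagging: N N N A N A N P P P.
Checking each rule: R1 holds, R2 holds, R3 violated, R4 holds, R5 holds.
Only rule 3 fails.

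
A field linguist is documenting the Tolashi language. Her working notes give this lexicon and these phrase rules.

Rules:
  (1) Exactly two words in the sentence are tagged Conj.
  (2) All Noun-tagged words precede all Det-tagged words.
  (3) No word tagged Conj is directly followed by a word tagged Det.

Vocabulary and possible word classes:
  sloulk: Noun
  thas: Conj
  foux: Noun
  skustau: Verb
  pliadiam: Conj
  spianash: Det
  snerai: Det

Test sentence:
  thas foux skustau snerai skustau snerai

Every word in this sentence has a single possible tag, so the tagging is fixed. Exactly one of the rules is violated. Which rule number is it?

Fixed tagging: Conj Noun Verb Det Verb Det.
Checking each rule: R1 fail, R2 pass, R3 pass.
Only rule 1 fails.

1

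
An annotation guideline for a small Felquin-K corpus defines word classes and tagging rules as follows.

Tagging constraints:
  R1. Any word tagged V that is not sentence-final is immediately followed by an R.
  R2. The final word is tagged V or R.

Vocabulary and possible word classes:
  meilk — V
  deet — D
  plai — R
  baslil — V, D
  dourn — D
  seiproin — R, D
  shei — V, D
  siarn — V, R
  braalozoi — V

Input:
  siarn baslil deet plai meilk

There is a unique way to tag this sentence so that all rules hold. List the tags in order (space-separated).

R D D R V

Candidates per position — 1:siarn {V,R}; 2:baslil {V,D}; 3:deet {D}; 4:plai {R}; 5:meilk {V}.
Position 1: tagging it V would leave rule 1 unsatisfiable, so it must be R.
Position 2: tagging it V would leave rule 1 unsatisfiable, so it must be D.
So the tagging must be: R D D R V.
Verifying each rule — rule 1 ✓; rule 2 ✓.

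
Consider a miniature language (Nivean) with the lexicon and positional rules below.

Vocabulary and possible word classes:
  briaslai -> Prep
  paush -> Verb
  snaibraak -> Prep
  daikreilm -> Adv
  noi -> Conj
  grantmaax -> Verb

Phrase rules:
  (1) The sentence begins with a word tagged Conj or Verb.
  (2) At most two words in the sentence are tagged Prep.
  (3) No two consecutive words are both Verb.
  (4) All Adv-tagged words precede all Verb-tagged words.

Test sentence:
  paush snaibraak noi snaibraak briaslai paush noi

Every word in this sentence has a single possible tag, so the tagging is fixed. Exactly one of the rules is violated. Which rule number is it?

Fixed tagging: Verb Prep Conj Prep Prep Verb Conj.
Applying the rules: R1 pass, R2 fail, R3 pass, R4 pass.
Only rule 2 fails.

2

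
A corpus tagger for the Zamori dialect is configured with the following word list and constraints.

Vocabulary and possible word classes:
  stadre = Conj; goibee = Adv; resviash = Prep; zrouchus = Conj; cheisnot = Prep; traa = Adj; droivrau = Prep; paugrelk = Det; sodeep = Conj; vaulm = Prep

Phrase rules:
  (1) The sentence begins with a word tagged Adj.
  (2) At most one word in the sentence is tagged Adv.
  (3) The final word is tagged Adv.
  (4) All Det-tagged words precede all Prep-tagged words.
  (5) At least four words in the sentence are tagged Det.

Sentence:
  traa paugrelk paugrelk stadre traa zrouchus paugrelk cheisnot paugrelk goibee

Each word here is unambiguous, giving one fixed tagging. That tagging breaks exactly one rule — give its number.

Fixed tagging: Adj Det Det Conj Adj Conj Det Prep Det Adv.
Rule check: R1 ok, R2 ok, R3 ok, R4 fails, R5 ok.
Only rule 4 fails.

4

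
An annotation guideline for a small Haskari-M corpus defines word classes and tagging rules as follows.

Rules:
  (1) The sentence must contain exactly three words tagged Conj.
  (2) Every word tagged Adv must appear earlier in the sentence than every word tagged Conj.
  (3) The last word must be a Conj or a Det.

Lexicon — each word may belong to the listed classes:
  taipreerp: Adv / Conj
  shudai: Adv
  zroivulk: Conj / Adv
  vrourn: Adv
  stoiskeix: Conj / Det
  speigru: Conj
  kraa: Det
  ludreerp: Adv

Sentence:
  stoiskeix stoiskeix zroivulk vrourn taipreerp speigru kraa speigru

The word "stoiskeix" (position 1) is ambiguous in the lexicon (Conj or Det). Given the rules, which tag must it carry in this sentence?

Det

Candidates per position — 1:stoiskeix {Conj,Det}; 2:stoiskeix {Conj,Det}; 3:zroivulk {Conj,Adv}; 4:vrourn {Adv}; 5:taipreerp {Adv,Conj}; 6:speigru {Conj}; 7:kraa {Det}; 8:speigru {Conj}.
Position 1: tagging it Conj would leave rule 2 unsatisfiable, so it must be Det.
Position 2: tagging it Conj would leave rule 2 unsatisfiable, so it must be Det.
Position 3: tagging it Conj would leave rule 2 unsatisfiable, so it must be Adv.
Position 5: tagging it Adv would leave rule 1 unsatisfiable, so it must be Conj.
The only consistent sequence is: Det Det Adv Adv Conj Conj Det Conj.
Verifying each rule — rule 1 ✓; rule 2 ✓; rule 3 ✓.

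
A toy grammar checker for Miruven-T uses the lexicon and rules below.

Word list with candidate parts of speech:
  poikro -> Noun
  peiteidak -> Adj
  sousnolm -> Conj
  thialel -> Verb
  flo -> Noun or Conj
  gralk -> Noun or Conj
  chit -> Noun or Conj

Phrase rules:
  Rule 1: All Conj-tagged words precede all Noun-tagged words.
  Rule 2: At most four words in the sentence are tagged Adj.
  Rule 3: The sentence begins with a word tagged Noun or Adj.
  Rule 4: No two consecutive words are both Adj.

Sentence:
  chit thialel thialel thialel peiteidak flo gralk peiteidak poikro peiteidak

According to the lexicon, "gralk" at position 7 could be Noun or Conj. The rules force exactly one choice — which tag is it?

Noun

Candidates per position — 1:chit {Noun,Conj}; 2:thialel {Verb}; 3:thialel {Verb}; 4:thialel {Verb}; 5:peiteidak {Adj}; 6:flo {Noun,Conj}; 7:gralk {Noun,Conj}; 8:peiteidak {Adj}; 9:poikro {Noun}; 10:peiteidak {Adj}.
Position 1: Conj is ruled out by rule 3; that leaves Noun.
Position 6: Conj is ruled out by rule 1; that leaves Noun.
Position 7: Conj is ruled out by rule 1; that leaves Noun.
So the tagging must be: Noun Verb Verb Verb Adj Noun Noun Adj Noun Adj.
Checking: rule 1 ok; rule 2 ok; rule 3 ok; rule 4 ok.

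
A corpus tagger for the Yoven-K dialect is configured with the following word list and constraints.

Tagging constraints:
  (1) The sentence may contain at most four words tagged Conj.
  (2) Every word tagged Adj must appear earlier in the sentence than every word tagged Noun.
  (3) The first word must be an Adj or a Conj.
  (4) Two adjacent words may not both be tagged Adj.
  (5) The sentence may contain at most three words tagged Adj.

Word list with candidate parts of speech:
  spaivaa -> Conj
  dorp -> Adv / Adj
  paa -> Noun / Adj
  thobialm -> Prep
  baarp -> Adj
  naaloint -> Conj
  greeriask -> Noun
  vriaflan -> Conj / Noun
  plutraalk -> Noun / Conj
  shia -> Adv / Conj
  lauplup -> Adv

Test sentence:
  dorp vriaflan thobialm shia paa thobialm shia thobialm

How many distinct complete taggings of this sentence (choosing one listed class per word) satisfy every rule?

Candidates per position — 1:dorp {Adv,Adj}; 2:vriaflan {Conj,Noun}; 3:thobialm {Prep}; 4:shia {Adv,Conj}; 5:paa {Noun,Adj}; 6:thobialm {Prep}; 7:shia {Adv,Conj}; 8:thobialm {Prep}.
There are 32 candidate sequences in total.
Checking each against the rules leaves 12 sequences.
Count = 12.

12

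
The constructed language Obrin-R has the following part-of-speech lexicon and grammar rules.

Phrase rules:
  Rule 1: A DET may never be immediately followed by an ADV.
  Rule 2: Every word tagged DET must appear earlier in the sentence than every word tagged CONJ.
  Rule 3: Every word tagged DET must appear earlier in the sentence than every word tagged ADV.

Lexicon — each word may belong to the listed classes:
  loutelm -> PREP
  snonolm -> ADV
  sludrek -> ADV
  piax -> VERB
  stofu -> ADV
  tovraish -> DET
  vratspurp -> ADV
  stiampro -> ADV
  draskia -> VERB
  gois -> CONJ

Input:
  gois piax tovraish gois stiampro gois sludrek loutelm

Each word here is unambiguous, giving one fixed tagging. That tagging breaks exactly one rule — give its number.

Fixed tagging: CONJ VERB DET CONJ ADV CONJ ADV PREP.
Applying the rules: R1 ✓, R2 ✗, R3 ✓.
Only rule 2 fails.

2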